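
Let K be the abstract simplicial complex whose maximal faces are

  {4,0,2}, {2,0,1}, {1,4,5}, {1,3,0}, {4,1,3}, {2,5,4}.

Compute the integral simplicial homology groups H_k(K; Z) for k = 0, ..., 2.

H_0 = Z,  H_1 = Z,  H_2 = 0.

We work with the vertex ordering 0 < 1 < 2 < 3 < 4 < 5. The simplices of K, each written with vertices in increasing order, are:

  0-simplices (6): [0], [1], [2], [3], [4], [5]
  1-simplices (12): [0,1], [0,2], [0,3], [0,4], [1,2], [1,3], [1,4], [1,5], [2,4], [2,5], [3,4], [4,5]
  2-simplices (6): [0,1,2], [0,1,3], [0,2,4], [1,3,4], [1,4,5], [2,4,5]

Hence C_0 ≅ Z^6, C_1 ≅ Z^12, C_2 ≅ Z^6.

∂_1: C_1 → C_0 is given by ∂[p,q] = [q] − [p]. For instance
  ∂[1,5] = [5] − [1].
This gives a 6×12 integer matrix of rank 5; reducing to Smith normal form yields diagonal entries (1,1,1,1,1).

The boundary map ∂_2: C_2 → C_1 maps a triangle to the signed sum of its edges. For instance
  ∂[0,1,3] = [1,3] − [0,3] + [0,1],
  ∂[2,4,5] = [4,5] − [2,5] + [2,4].
The 12×6 boundary matrix has rank 6 and Smith normal form diag(1,1,1,1,1,1).

Now H_k = ker ∂_k / im ∂_{k+1}, so:

  H_0: rank C_0 − rank ∂_1 = 6 − 5 = 1, and the invariant factors of ∂_1 are all 1, so H_0 = Z.
  H_1: rank ker ∂_1 − rank ∂_2 = (12 − 5) − 6 = 1, and the invariant factors of ∂_2 are all 1, so H_1 = Z.
  H_2: rank ker ∂_2 − rank ∂_3 = (6 − 6) − 0 = 0, and there is no ∂_3, so H_2 = 0.

As a check, the Euler characteristic is 6 − 12 + 6 = 0, which agrees with 1 − 1 + 0 = 0.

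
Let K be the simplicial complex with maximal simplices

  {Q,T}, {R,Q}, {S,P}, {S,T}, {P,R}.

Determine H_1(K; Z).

H_1 = Z.

We work with the vertex ordering P < Q < R < S < T. The simplices of K, each written with vertices in increasing order, are:

  0-simplices (5): P, Q, R, S, T
  1-simplices (5): PR, PS, QR, QT, ST

giving chain groups C_0 ≅ Z^5, C_1 ≅ Z^5.

∂_1: C_1 → C_0 sends each edge [p,q] (with p < q) to q − p. For instance
  ∂PR = R − P.
As a 5×5 matrix over Z this has rank 4, with invariant factors (1,1,1,1).

Now H_k = ker ∂_k / im ∂_{k+1}, so:

  H_1: rank ker ∂_1 − rank ∂_2 = (5 − 4) − 0 = 1, and there is no ∂_2, so H_1 = Z.

(K is a triangulation of the circle S^1.)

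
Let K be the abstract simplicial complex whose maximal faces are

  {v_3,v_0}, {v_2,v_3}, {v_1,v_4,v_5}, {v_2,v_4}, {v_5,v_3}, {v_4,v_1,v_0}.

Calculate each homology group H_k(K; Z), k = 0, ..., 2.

Fix the vertex order v_0 < v_1 < v_2 < v_3 < v_4 < v_5 and write every simplex with vertices in increasing order. Then dim K = 2 and the simplices of K are:

  0-simplices (6): [v_0], [v_1], [v_2], [v_3], [v_4], [v_5]
  1-simplices (9): [v_0,v_1], [v_0,v_3], [v_0,v_4], [v_1,v_4], [v_1,v_5], [v_2,v_3], [v_2,v_4], [v_3,v_5], [v_4,v_5]
  2-simplices (2): [v_0,v_1,v_4], [v_1,v_4,v_5]

Hence C_0 ≅ Z^6, C_1 ≅ Z^9, C_2 ≅ Z^2.

∂_1: C_1 → C_0 is given by ∂[p,q] = [q] − [p]. For instance
  ∂[v_0,v_4] = [v_4] − [v_0].
As a 6×9 matrix over Z this has rank 5, with invariant factors (1,1,1,1,1).

The boundary map ∂_2: C_2 → C_1 sends each 2-simplex [p,q,r] to [q,r] − [p,r] + [p,q]. For instance
  ∂[v_0,v_1,v_4] = [v_1,v_4] − [v_0,v_4] + [v_0,v_1],
  ∂[v_1,v_4,v_5] = [v_4,v_5] − [v_1,v_5] + [v_1,v_4].
This gives a 9×2 integer matrix of rank 2; reducing to Smith normal form yields diagonal entries (1,1).

Reading off H_k = ker ∂_k / im ∂_{k+1}:

  H_0: rank C_0 − rank ∂_1 = 6 − 5 = 1, and the invariant factors of ∂_1 are all 1, so H_0 = Z.
  H_1: rank ker ∂_1 − rank ∂_2 = (9 − 5) − 2 = 2, and the invariant factors of ∂_2 are all 1, so H_1 = Z^2.
  H_2: rank ker ∂_2 − rank ∂_3 = (2 − 2) − 0 = 0, and there is no ∂_3, so H_2 = 0.

H_0 ≅ Z,  H_1 ≅ Z^2,  H_2 = 0.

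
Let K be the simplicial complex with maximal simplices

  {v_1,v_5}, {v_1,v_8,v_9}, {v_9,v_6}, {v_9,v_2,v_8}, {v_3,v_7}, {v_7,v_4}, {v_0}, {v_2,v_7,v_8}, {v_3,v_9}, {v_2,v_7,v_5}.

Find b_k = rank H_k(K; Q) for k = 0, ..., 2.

b_0 = 2, b_1 = 2, b_2 = 0.

Order the vertices as v_0 < v_1 < v_2 < v_3 < v_4 < v_5 < v_6 < v_7 < v_8 < v_9. Listing each simplex with vertices in this order, K has dimension 2 with simplices:

  0-simplices (10): [v_0], [v_1], [v_2], [v_3], [v_4], [v_5], [v_6], [v_7], [v_8], [v_9]
  1-simplices (14): [v_1,v_5], [v_1,v_8], [v_1,v_9], [v_2,v_5], [v_2,v_7], [v_2,v_8], [v_2,v_9], [v_3,v_7], [v_3,v_9], [v_4,v_7], [v_5,v_7], [v_6,v_9], [v_7,v_8], [v_8,v_9]
  2-simplices (4): [v_1,v_8,v_9], [v_2,v_5,v_7], [v_2,v_7,v_8], [v_2,v_8,v_9]

Hence C_0 ≅ Z^10, C_1 ≅ Z^14, C_2 ≅ Z^4.

∂_1: C_1 → C_0 maps an edge to its endpoints' difference, ∂[p,q] = q − p. For instance
  ∂[v_2,v_7] = [v_7] − [v_2].
As a 10×14 matrix over Z this has rank 8, with invariant factors (1,1,1,1,1,1,1,1).

Boundary ∂_2: C_2 → C_1 acts by ∂[p,q,r] = [q,r] − [p,r] + [p,q]. For instance
  ∂[v_2,v_7,v_8] = [v_7,v_8] − [v_2,v_8] + [v_2,v_7],
  ∂[v_2,v_8,v_9] = [v_8,v_9] − [v_2,v_9] + [v_2,v_8].
The 14×4 boundary matrix has rank 4 and Smith normal form diag(1,1,1,1).

From H_k ≅ ker(∂_k) / im(∂_{k+1}) we obtain:

  H_0: rank C_0 − rank ∂_1 = 10 − 8 = 2, and the invariant factors of ∂_1 are all 1, so H_0 ≅ Z^2.
  H_1: rank ker ∂_1 − rank ∂_2 = (14 − 8) − 4 = 2, and the invariant factors of ∂_2 are all 1, so H_1 ≅ Z^2.
  H_2: rank ker ∂_2 − rank ∂_3 = (4 − 4) − 0 = 0, and there is no ∂_3, so H_2 ≅ 0.

Hence the Betti numbers are b_0 = 2, b_1 = 2, b_2 = 0.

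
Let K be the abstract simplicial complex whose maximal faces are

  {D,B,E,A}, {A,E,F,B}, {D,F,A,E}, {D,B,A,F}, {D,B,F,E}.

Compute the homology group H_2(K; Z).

K has 5 vertices, 10 edges, 10 triangles, 5 3-simplices.
rank ∂_2 = 6, rank ∂_3 = 4 ⇒ b_2 = 10 − 6 − 4 = 0; all invariant factors of ∂_3 are 1 so no torsion. So H_2 ≅ 0.

H_2 ≅ 0.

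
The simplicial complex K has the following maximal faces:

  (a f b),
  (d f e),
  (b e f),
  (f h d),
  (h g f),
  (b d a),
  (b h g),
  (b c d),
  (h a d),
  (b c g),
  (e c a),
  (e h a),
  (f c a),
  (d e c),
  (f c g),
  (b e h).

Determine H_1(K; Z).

Order the vertices as a < b < c < d < e < f < g < h. Listing each simplex with vertices in this order, K has dimension 2 with simplices:

  0-simplices (8): a, b, c, d, e, f, g, h
  1-simplices (24): ab, ac, ad, ae, af, ah, bc, bd, be, bf, bg, bh, cd, ce, cf, cg, de, df, dh, ef, eh, fg, fh, gh
  2-simplices (16): abd, abf, ace, acf, adh, aeh, bcd, bcg, bef, beh, bgh, cde, cfg, def, dfh, fgh

so the chain groups are C_0 ≅ Z^8, C_1 ≅ Z^24, C_2 ≅ Z^16.

Boundary ∂_1: C_1 → C_0 sends each edge [p,q] (with p < q) to q − p. For instance
  ∂bf = f − b.
As a 8×24 matrix over Z this has rank 7, with invariant factors (1,1,1,1,1,1,1).

The boundary map ∂_2: C_2 → C_1 sends each 2-simplex [p,q,r] to [q,r] − [p,r] + [p,q]. For instance
  ∂adh = dh − ah + ad,
  ∂bcd = cd − bd + bc.
The 24×16 boundary matrix has rank 15 and Smith normal form diag(1,1,1,1,1,1,1,1,1,1,1,1,1,1,1).

Reading off H_k = ker ∂_k / im ∂_{k+1}:

  H_1: rank ker ∂_1 − rank ∂_2 = (24 − 7) − 15 = 2, and the invariant factors of ∂_2 are all 1, so H_1 = Z^2.

(K is a triangulation of the torus T^2.)

H_1 = Z^2.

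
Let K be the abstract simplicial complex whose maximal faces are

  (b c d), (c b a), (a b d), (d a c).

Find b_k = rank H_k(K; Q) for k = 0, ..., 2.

b_0 = 1, b_1 = 0, b_2 = 1.

K has 4 vertices, 6 edges, 4 triangles.
rank ∂_0 = 0, rank ∂_1 = 3 ⇒ b_0 = 4 − 0 − 3 = 1; all invariant factors of ∂_1 are 1 so no torsion. So H_0 = Z.
rank ∂_1 = 3, rank ∂_2 = 3 ⇒ b_1 = 6 − 3 − 3 = 0; all invariant factors of ∂_2 are 1 so no torsion. So H_1 = 0.
rank ∂_2 = 3, rank ∂_3 = 0 ⇒ b_2 = 4 − 3 − 0 = 1. So H_2 = Z.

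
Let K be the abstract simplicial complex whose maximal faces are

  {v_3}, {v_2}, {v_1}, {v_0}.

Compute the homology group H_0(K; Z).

We work with the vertex ordering v_0 < v_1 < v_2 < v_3. The simplices of K, each written with vertices in increasing order, are:

  0-simplices (4): [v_0], [v_1], [v_2], [v_3]

Hence C_0 ≅ Z^4.

From H_k ≅ ker(∂_k) / im(∂_{k+1}) we obtain:

  H_0: rank C_0 − rank ∂_1 = 4 − 0 = 4, and there is no ∂_1, so H_0 ≅ Z^4.

(K is a triangulation of a set of 4 points.)

H_0 = Z^4.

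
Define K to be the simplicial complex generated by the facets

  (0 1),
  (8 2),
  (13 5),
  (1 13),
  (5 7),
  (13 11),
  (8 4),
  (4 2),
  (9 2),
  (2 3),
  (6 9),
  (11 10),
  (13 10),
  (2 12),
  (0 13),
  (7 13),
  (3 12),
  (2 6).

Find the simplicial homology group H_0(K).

H_0 ≅ Z^2.

Fix the vertex order 0 < 1 < 2 < 3 < 4 < 5 < 6 < 7 < 8 < 9 < 10 < 11 < 12 < 13 and write every simplex with vertices in increasing order. Then dim K = 1 and the simplices of K are:

  0-simplices (14): [0], [1], [2], [3], [4], [5], [6], [7], [8], [9], [10], [11], [12], [13]
  1-simplices (18): [0,1], [0,13], [1,13], [2,3], [2,4], [2,6], [2,8], [2,9], [2,12], [3,12], [4,8], [5,7], [5,13], [6,9], [7,13], [10,11], [10,13], [11,13]

giving chain groups C_0 ≅ Z^14, C_1 ≅ Z^18.

The boundary map ∂_1: C_1 → C_0 sends each edge [p,q] (with p < q) to q − p.
As a 14×18 matrix over Z this has rank 12, with invariant factors (1,1,1,1,1,1,1,1,1,1,1,1).

Reading off H_k = ker ∂_k / im ∂_{k+1}:

  H_0: rank C_0 − rank ∂_1 = 14 − 12 = 2, and the invariant factors of ∂_1 are all 1, so H_0 ≅ Z^2.

(K is a triangulation of the disjoint union of a wedge of 3 circles and a wedge of 3 circles.)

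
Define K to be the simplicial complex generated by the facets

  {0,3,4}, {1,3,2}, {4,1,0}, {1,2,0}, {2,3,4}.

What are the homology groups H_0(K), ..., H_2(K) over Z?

K has 5 vertices, 10 edges, 5 triangles.
rank ∂_0 = 0, rank ∂_1 = 4 ⇒ b_0 = 5 − 0 − 4 = 1; all invariant factors of ∂_1 are 1 so no torsion. So H_0 = Z.
rank ∂_1 = 4, rank ∂_2 = 5 ⇒ b_1 = 10 − 4 − 5 = 1; all invariant factors of ∂_2 are 1 so no torsion. So H_1 = Z.
rank ∂_2 = 5, rank ∂_3 = 0 ⇒ b_2 = 5 − 5 − 0 = 0. So H_2 = 0.

H_0 ≅ Z,  H_1 ≅ Z,  H_2 = 0.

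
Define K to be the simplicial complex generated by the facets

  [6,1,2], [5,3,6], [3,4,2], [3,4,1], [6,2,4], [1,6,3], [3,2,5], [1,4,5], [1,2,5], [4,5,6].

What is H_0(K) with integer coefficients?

H_0 = Z.

Take the total order 1 < 2 < 3 < 4 < 5 < 6 on the vertex set. Then K (dimension 2) consists of the simplices:

  0-simplices (6): [1], [2], [3], [4], [5], [6]
  1-simplices (15): [1,2], [1,3], [1,4], [1,5], [1,6], [2,3], [2,4], [2,5], [2,6], [3,4], [3,5], [3,6], [4,5], [4,6], [5,6]
  2-simplices (10): [1,2,5], [1,2,6], [1,3,4], [1,3,6], [1,4,5], [2,3,4], [2,3,5], [2,4,6], [3,5,6], [4,5,6]

so the chain groups are C_0 ≅ Z^6, C_1 ≅ Z^15, C_2 ≅ Z^10.

∂_1: C_1 → C_0 maps an edge to its endpoints' difference, ∂[p,q] = q − p. For instance
  ∂[1,3] = [3] − [1].
This gives a 6×15 integer matrix of rank 5; reducing to Smith normal form yields diagonal entries (1,1,1,1,1).

∂_2: C_2 → C_1 sends each 2-simplex [p,q,r] to [q,r] − [p,r] + [p,q]. For instance
  ∂[2,3,5] = [3,5] − [2,5] + [2,3],
  ∂[1,4,5] = [4,5] − [1,5] + [1,4].
As a 15×10 matrix over Z this has rank 10, with invariant factors (1,1,1,1,1,1,1,1,1,2).

Computing H_k = (kernel of ∂_k) / (image of ∂_{k+1}):

  H_0: rank C_0 − rank ∂_1 = 6 − 5 = 1, and the invariant factors of ∂_1 are all 1, so H_0 = Z.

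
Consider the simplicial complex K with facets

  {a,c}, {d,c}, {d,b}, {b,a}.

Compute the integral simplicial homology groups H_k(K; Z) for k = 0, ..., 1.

H_0 ≅ Z,  H_1 ≅ Z.

Order the vertices as a < b < c < d. Listing each simplex with vertices in this order, K has dimension 1 with simplices:

  0-simplices (4): a, b, c, d
  1-simplices (4): ab, ac, bd, cd

giving chain groups C_0 ≅ Z^4, C_1 ≅ Z^4.

Boundary ∂_1: C_1 → C_0 is given by ∂[p,q] = [q] − [p]. For instance
  ∂cd = d − c.
The 4×4 boundary matrix has rank 3 and Smith normal form diag(1,1,1).

From H_k ≅ ker(∂_k) / im(∂_{k+1}) we obtain:

  H_0: rank C_0 − rank ∂_1 = 4 − 3 = 1, and the invariant factors of ∂_1 are all 1, so H_0 = Z.
  H_1: rank ker ∂_1 − rank ∂_2 = (4 − 3) − 0 = 1, and there is no ∂_2, so H_1 = Z.

As a check, the Euler characteristic is 4 − 4 = 0, which agrees with 1 − 1 = 0.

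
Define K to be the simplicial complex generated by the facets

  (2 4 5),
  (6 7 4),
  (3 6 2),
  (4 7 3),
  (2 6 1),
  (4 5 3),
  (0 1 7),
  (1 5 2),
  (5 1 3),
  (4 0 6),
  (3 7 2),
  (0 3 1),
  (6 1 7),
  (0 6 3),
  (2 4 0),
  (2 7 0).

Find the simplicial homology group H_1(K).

H_1 = Z^2.

Fix the vertex order 0 < 1 < 2 < 3 < 4 < 5 < 6 < 7 and write every simplex with vertices in increasing order. Then dim K = 2 and the simplices of K are:

  0-simplices (8): [0], [1], [2], [3], [4], [5], [6], [7]
  1-simplices (24): (24 of them)
  2-simplices (16): [0,1,3], [0,1,7], [0,2,4], [0,2,7], [0,3,6], [0,4,6], [1,2,5], [1,2,6], [1,3,5], [1,6,7], [2,3,6], [2,3,7], [2,4,5], [3,4,5], [3,4,7], [4,6,7]

Hence C_0 ≅ Z^8, C_1 ≅ Z^24, C_2 ≅ Z^16.

The boundary map ∂_1: C_1 → C_0 maps an edge to its endpoints' difference, ∂[p,q] = q − p.
The 8×24 boundary matrix has rank 7 and Smith normal form diag(1,1,1,1,1,1,1).

Boundary ∂_2: C_2 → C_1 acts by ∂[p,q,r] = [q,r] − [p,r] + [p,q]. For instance
  ∂[2,3,6] = [3,6] − [2,6] + [2,3],
  ∂[1,2,5] = [2,5] − [1,5] + [1,2].
The 24×16 boundary matrix has rank 15 and Smith normal form diag(1,1,1,1,1,1,1,1,1,1,1,1,1,1,1).

Reading off H_k = ker ∂_k / im ∂_{k+1}:

  H_1: rank ker ∂_1 − rank ∂_2 = (24 − 7) − 15 = 2, and the invariant factors of ∂_2 are all 1, so H_1 = Z^2.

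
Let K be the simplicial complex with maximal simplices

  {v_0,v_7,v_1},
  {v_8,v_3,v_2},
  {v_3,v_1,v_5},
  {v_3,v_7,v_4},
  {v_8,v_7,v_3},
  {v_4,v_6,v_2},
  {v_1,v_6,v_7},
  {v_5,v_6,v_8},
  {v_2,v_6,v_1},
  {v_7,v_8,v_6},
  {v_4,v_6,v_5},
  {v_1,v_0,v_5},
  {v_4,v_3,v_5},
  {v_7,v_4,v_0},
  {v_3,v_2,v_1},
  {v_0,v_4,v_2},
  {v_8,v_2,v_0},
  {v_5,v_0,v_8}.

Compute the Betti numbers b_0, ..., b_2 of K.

K has 9 vertices, 27 edges, 18 triangles.
rank ∂_0 = 0, rank ∂_1 = 8 ⇒ b_0 = 9 − 0 − 8 = 1; all invariant factors of ∂_1 are 1 so no torsion. So H_0 = Z.
rank ∂_1 = 8, rank ∂_2 = 17 ⇒ b_1 = 27 − 8 − 17 = 2; all invariant factors of ∂_2 are 1 so no torsion. So H_1 = Z^2.
rank ∂_2 = 17, rank ∂_3 = 0 ⇒ b_2 = 18 − 17 − 0 = 1. So H_2 = Z.

b_0 = 1, b_1 = 2, b_2 = 1.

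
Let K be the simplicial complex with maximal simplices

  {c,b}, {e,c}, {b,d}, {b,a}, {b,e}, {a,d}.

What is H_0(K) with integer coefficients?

H_0 = Z.

Take the total order a < b < c < d < e on the vertex set. Then K (dimension 1) consists of the simplices:

  0-simplices (5): a, b, c, d, e
  1-simplices (6): ab, ad, bc, bd, be, ce

so the chain groups are C_0 ≅ Z^5, C_1 ≅ Z^6.

∂_1: C_1 → C_0 is given by ∂[p,q] = [q] − [p].
The 5×6 boundary matrix has rank 4 and Smith normal form diag(1,1,1,1).

From H_k ≅ ker(∂_k) / im(∂_{k+1}) we obtain:

  H_0: rank C_0 − rank ∂_1 = 5 − 4 = 1, and the invariant factors of ∂_1 are all 1, so H_0 ≅ Z.

(K is a triangulation of a wedge of 2 circles.)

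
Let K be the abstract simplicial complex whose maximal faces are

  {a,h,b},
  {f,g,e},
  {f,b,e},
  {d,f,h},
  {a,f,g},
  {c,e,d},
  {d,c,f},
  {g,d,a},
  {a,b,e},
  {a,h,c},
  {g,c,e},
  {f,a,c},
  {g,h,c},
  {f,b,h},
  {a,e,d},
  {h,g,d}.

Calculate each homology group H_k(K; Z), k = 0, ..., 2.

We work with the vertex ordering a < b < c < d < e < f < g < h. The simplices of K, each written with vertices in increasing order, are:

  0-simplices (8): a, b, c, d, e, f, g, h
  1-simplices (24): ab, ac, ad, ae, af, ag, ah, be, bf, bh, cd, ce, cf, cg, ch, de, df, dg, dh, ef, eg, fg, fh, gh
  2-simplices (16): abe, abh, acf, ach, ade, adg, afg, bef, bfh, cde, cdf, ceg, cgh, dfh, dgh, efg

Hence C_0 ≅ Z^8, C_1 ≅ Z^24, C_2 ≅ Z^16.

The boundary map ∂_1: C_1 → C_0 is given by ∂[p,q] = [q] − [p]. For instance
  ∂ab = b − a.
The resulting 8×24 matrix has rank 7, and its Smith normal form has invariant factors (1,1,1,1,1,1,1).

Boundary ∂_2: C_2 → C_1 acts by ∂[p,q,r] = [q,r] − [p,r] + [p,q]. For instance
  ∂ade = de − ae + ad,
  ∂acf = cf − af + ac.
The resulting 24×16 matrix has rank 15, and its Smith normal form has invariant factors (1,1,1,1,1,1,1,1,1,1,1,1,1,1,1).

Now H_k = ker ∂_k / im ∂_{k+1}, so:

  H_0: rank C_0 − rank ∂_1 = 8 − 7 = 1, and the invariant factors of ∂_1 are all 1, so H_0 ≅ Z.
  H_1: rank ker ∂_1 − rank ∂_2 = (24 − 7) − 15 = 2, and the invariant factors of ∂_2 are all 1, so H_1 ≅ Z^2.
  H_2: rank ker ∂_2 − rank ∂_3 = (16 − 15) − 0 = 1, and there is no ∂_3, so H_2 ≅ Z.

As a check, the Euler characteristic is 8 − 24 + 16 = 0, which agrees with 1 − 2 + 1 = 0.

H_0 = Z,  H_1 = Z^2,  H_2 = Z.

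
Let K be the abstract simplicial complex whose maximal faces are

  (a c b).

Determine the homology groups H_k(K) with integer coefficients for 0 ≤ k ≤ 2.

H_0 ≅ Z,  H_1 = 0,  H_2 = 0.

Take the total order a < b < c on the vertex set. Then K (dimension 2) consists of the simplices:

  0-simplices (3): a, b, c
  1-simplices (3): ab, ac, bc
  2-simplices (1): abc

Hence C_0 ≅ Z^3, C_1 ≅ Z^3, C_2 ≅ Z^1.

The boundary map ∂_1: C_1 → C_0 sends each edge [p,q] (with p < q) to q − p.
As a 3×3 matrix over Z this has rank 2, with invariant factors (1,1).

∂_2: C_2 → C_1 sends each 2-simplex [p,q,r] to [q,r] − [p,r] + [p,q]. For instance
  ∂abc = bc − ac + ab.
The 3×1 boundary matrix has rank 1 and Smith normal form diag(1).

From H_k ≅ ker(∂_k) / im(∂_{k+1}) we obtain:

  H_0: rank C_0 − rank ∂_1 = 3 − 2 = 1, and the invariant factors of ∂_1 are all 1, so H_0 = Z.
  H_1: rank ker ∂_1 − rank ∂_2 = (3 − 2) − 1 = 0, and the invariant factors of ∂_2 are all 1, so H_1 = 0.
  H_2: rank ker ∂_2 − rank ∂_3 = (1 − 1) − 0 = 0, and there is no ∂_3, so H_2 = 0.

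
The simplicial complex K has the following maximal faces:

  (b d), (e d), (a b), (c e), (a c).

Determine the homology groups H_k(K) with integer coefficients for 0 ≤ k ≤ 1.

H_0 ≅ Z,  H_1 ≅ Z.

Order the vertices as a < b < c < d < e. Listing each simplex with vertices in this order, K has dimension 1 with simplices:

  0-simplices (5): a, b, c, d, e
  1-simplices (5): ab, ac, bd, ce, de

giving chain groups C_0 ≅ Z^5, C_1 ≅ Z^5.

Boundary ∂_1: C_1 → C_0 maps an edge to its endpoints' difference, ∂[p,q] = q − p. For instance
  ∂ce = e − c.
The 5×5 boundary matrix has rank 4 and Smith normal form diag(1,1,1,1).

From H_k ≅ ker(∂_k) / im(∂_{k+1}) we obtain:

  H_0: rank C_0 − rank ∂_1 = 5 − 4 = 1, and the invariant factors of ∂_1 are all 1, so H_0 ≅ Z.
  H_1: rank ker ∂_1 − rank ∂_2 = (5 − 4) − 0 = 1, and there is no ∂_2, so H_1 ≅ Z.

As a check, the Euler characteristic is 5 − 5 = 0, which agrees with 1 − 1 = 0.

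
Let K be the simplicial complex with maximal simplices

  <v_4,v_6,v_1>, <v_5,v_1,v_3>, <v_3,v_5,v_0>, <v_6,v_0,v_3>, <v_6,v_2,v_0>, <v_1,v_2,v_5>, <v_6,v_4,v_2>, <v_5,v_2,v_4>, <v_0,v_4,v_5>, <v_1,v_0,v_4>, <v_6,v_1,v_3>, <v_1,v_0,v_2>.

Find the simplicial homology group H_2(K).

H_2 = 0.

Take the total order v_0 < v_1 < v_2 < v_3 < v_4 < v_5 < v_6 on the vertex set. Then K (dimension 2) consists of the simplices:

  0-simplices (7): [v_0], [v_1], [v_2], [v_3], [v_4], [v_5], [v_6]
  1-simplices (18): (18 of them)
  2-simplices (12): (12 of them)

giving chain groups C_0 ≅ Z^7, C_1 ≅ Z^18, C_2 ≅ Z^12.

∂_1: C_1 → C_0 is given by ∂[p,q] = [q] − [p]. For instance
  ∂[v_4,v_5] = [v_5] − [v_4].
As a 7×18 matrix over Z this has rank 6, with invariant factors (1,1,1,1,1,1).

∂_2: C_2 → C_1 maps a triangle to the signed sum of its edges. For instance
  ∂[v_0,v_3,v_5] = [v_3,v_5] − [v_0,v_5] + [v_0,v_3],
  ∂[v_1,v_3,v_6] = [v_3,v_6] − [v_1,v_6] + [v_1,v_3].
The resulting 18×12 matrix has rank 12, and its Smith normal form has invariant factors (1,1,1,1,1,1,1,1,1,1,1,2).

Computing H_k = (kernel of ∂_k) / (image of ∂_{k+1}):

  H_2: rank ker ∂_2 − rank ∂_3 = (12 − 12) − 0 = 0, and there is no ∂_3, so H_2 ≅ 0.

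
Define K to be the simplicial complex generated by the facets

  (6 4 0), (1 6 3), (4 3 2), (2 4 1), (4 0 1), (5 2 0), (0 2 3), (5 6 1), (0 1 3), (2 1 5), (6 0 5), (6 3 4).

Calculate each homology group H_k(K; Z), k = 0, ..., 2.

H_0 = Z,  H_1 = Z/2,  H_2 = 0.

Fix the vertex order 0 < 1 < 2 < 3 < 4 < 5 < 6 and write every simplex with vertices in increasing order. Then dim K = 2 and the simplices of K are:

  0-simplices (7): [0], [1], [2], [3], [4], [5], [6]
  1-simplices (18): [0,1], [0,2], [0,3], [0,4], [0,5], [0,6], [1,2], [1,3], [1,4], [1,5], [1,6], [2,3], [2,4], [2,5], [3,4], [3,6], [4,6], [5,6]
  2-simplices (12): [0,1,3], [0,1,4], [0,2,3], [0,2,5], [0,4,6], [0,5,6], [1,2,4], [1,2,5], [1,3,6], [1,5,6], [2,3,4], [3,4,6]

Hence C_0 ≅ Z^7, C_1 ≅ Z^18, C_2 ≅ Z^12.

The boundary map ∂_1: C_1 → C_0 is given by ∂[p,q] = [q] − [p]. For instance
  ∂[1,6] = [6] − [1].
As a 7×18 matrix over Z this has rank 6, with invariant factors (1,1,1,1,1,1).

∂_2: C_2 → C_1 acts by ∂[p,q,r] = [q,r] − [p,r] + [p,q]. For instance
  ∂[0,2,3] = [2,3] − [0,3] + [0,2],
  ∂[1,2,4] = [2,4] − [1,4] + [1,2].
The resulting 18×12 matrix has rank 12, and its Smith normal form has invariant factors (1,1,1,1,1,1,1,1,1,1,1,2).

Computing H_k = (kernel of ∂_k) / (image of ∂_{k+1}):

  H_0: rank C_0 − rank ∂_1 = 7 − 6 = 1, and the invariant factors of ∂_1 are all 1, so H_0 ≅ Z.
  H_1: rank ker ∂_1 − rank ∂_2 = (18 − 6) − 12 = 0, and ∂_2 has invariant factor 2 > 1, so H_1 ≅ Z/2.
  H_2: rank ker ∂_2 − rank ∂_3 = (12 − 12) − 0 = 0, and there is no ∂_3, so H_2 ≅ 0.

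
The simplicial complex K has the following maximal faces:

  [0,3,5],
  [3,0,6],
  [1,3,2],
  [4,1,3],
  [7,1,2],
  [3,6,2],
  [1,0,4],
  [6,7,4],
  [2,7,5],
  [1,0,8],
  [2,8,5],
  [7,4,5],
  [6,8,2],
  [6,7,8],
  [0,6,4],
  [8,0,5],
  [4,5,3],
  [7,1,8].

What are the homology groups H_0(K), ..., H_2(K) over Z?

Fix the vertex order 0 < 1 < 2 < 3 < 4 < 5 < 6 < 7 < 8 and write every simplex with vertices in increasing order. Then dim K = 2 and the simplices of K are:

  0-simplices (9): [0], [1], [2], [3], [4], [5], [6], [7], [8]
  1-simplices (27): (27 of them)
  2-simplices (18): [0,1,4], [0,1,8], [0,3,5], [0,3,6], [0,4,6], [0,5,8], [1,2,3], [1,2,7], [1,3,4], [1,7,8], [2,3,6], [2,5,7], [2,5,8], [2,6,8], [3,4,5], [4,5,7], [4,6,7], [6,7,8]

Hence C_0 ≅ Z^9, C_1 ≅ Z^27, C_2 ≅ Z^18.

Boundary ∂_1: C_1 → C_0 is given by ∂[p,q] = [q] − [p]. For instance
  ∂[1,4] = [4] − [1].
The 9×27 boundary matrix has rank 8 and Smith normal form diag(1,1,1,1,1,1,1,1).

Boundary ∂_2: C_2 → C_1 maps a triangle to the signed sum of its edges. For instance
  ∂[0,3,5] = [3,5] − [0,5] + [0,3],
  ∂[1,2,7] = [2,7] − [1,7] + [1,2].
The resulting 27×18 matrix has rank 18, and its Smith normal form has invariant factors (1,1,1,1,1,1,1,1,1,1,1,1,1,1,1,1,1,2).

Reading off H_k = ker ∂_k / im ∂_{k+1}:

  H_0: rank C_0 − rank ∂_1 = 9 − 8 = 1, and the invariant factors of ∂_1 are all 1, so H_0 ≅ Z.
  H_1: rank ker ∂_1 − rank ∂_2 = (27 − 8) − 18 = 1, and ∂_2 has invariant factor 2 > 1, so H_1 ≅ Z ⊕ Z/2Z.
  H_2: rank ker ∂_2 − rank ∂_3 = (18 − 18) − 0 = 0, and there is no ∂_3, so H_2 ≅ 0.

As a check, the Euler characteristic is 9 − 27 + 18 = 0, which agrees with 1 − 1 + 0 = 0.
(K is a triangulation of the Klein bottle.)

H_0 ≅ Z,  H_1 ≅ Z ⊕ Z/2Z,  H_2 = 0.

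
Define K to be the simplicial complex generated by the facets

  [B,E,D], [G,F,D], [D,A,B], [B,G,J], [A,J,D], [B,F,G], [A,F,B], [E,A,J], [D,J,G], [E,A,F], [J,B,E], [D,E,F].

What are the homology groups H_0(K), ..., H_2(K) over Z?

H_0 = Z,  H_1 = Z/2,  H_2 = 0.

K has 7 vertices, 18 edges, 12 triangles.
rank ∂_0 = 0, rank ∂_1 = 6 ⇒ b_0 = 7 − 0 − 6 = 1; all invariant factors of ∂_1 are 1 so no torsion. So H_0 = Z.
rank ∂_1 = 6, rank ∂_2 = 12 ⇒ b_1 = 18 − 6 − 12 = 0; ∂_2 has invariant factor(s) [2] giving torsion. So H_1 = Z/2.
rank ∂_2 = 12, rank ∂_3 = 0 ⇒ b_2 = 12 − 12 − 0 = 0. So H_2 = 0.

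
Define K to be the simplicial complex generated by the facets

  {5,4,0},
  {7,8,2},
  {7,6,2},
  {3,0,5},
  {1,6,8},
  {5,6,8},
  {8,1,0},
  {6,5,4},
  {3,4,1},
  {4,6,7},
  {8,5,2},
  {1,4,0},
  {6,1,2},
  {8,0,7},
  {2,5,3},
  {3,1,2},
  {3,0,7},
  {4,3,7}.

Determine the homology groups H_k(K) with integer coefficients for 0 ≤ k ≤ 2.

Take the total order 0 < 1 < 2 < 3 < 4 < 5 < 6 < 7 < 8 on the vertex set. Then K (dimension 2) consists of the simplices:

  0-simplices (9): [0], [1], [2], [3], [4], [5], [6], [7], [8]
  1-simplices (27): (27 of them)
  2-simplices (18): [0,1,4], [0,1,8], [0,3,5], [0,3,7], [0,4,5], [0,7,8], [1,2,3], [1,2,6], [1,3,4], [1,6,8], [2,3,5], [2,5,8], [2,6,7], [2,7,8], [3,4,7], [4,5,6], [4,6,7], [5,6,8]

Hence C_0 ≅ Z^9, C_1 ≅ Z^27, C_2 ≅ Z^18.

∂_1: C_1 → C_0 sends each edge [p,q] (with p < q) to q − p.
This gives a 9×27 integer matrix of rank 8; reducing to Smith normal form yields diagonal entries (1,1,1,1,1,1,1,1).

Boundary ∂_2: C_2 → C_1 maps a triangle to the signed sum of its edges. For instance
  ∂[4,5,6] = [5,6] − [4,6] + [4,5],
  ∂[0,3,7] = [3,7] − [0,7] + [0,3].
This gives a 27×18 integer matrix of rank 18; reducing to Smith normal form yields diagonal entries (1,1,1,1,1,1,1,1,1,1,1,1,1,1,1,1,1,2).

From H_k ≅ ker(∂_k) / im(∂_{k+1}) we obtain:

  H_0: rank C_0 − rank ∂_1 = 9 − 8 = 1, and the invariant factors of ∂_1 are all 1, so H_0 = Z.
  H_1: rank ker ∂_1 − rank ∂_2 = (27 − 8) − 18 = 1, and ∂_2 has invariant factor 2 > 1, so H_1 = Z ⊕ Z/2Z.
  H_2: rank ker ∂_2 − rank ∂_3 = (18 − 18) − 0 = 0, and there is no ∂_3, so H_2 = 0.

(K is a triangulation of the Klein bottle.)

H_0 = Z,  H_1 = Z ⊕ Z/2Z,  H_2 = 0.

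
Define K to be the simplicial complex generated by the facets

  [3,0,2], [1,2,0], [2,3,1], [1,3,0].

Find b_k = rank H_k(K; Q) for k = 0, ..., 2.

K has 4 vertices, 6 edges, 4 triangles.
rank ∂_0 = 0, rank ∂_1 = 3 ⇒ b_0 = 4 − 0 − 3 = 1; all invariant factors of ∂_1 are 1 so no torsion. So H_0 = Z.
rank ∂_1 = 3, rank ∂_2 = 3 ⇒ b_1 = 6 − 3 − 3 = 0; all invariant factors of ∂_2 are 1 so no torsion. So H_1 = 0.
rank ∂_2 = 3, rank ∂_3 = 0 ⇒ b_2 = 4 − 3 − 0 = 1. So H_2 = Z.

b_0 = 1, b_1 = 0, b_2 = 1.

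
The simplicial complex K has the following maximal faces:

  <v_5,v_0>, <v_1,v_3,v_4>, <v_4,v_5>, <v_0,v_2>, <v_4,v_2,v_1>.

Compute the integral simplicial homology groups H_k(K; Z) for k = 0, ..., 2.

H_0 = Z,  H_1 = Z,  H_2 = 0.

Order the vertices as v_0 < v_1 < v_2 < v_3 < v_4 < v_5. Listing each simplex with vertices in this order, K has dimension 2 with simplices:

  0-simplices (6): [v_0], [v_1], [v_2], [v_3], [v_4], [v_5]
  1-simplices (8): [v_0,v_2], [v_0,v_5], [v_1,v_2], [v_1,v_3], [v_1,v_4], [v_2,v_4], [v_3,v_4], [v_4,v_5]
  2-simplices (2): [v_1,v_2,v_4], [v_1,v_3,v_4]

Hence C_0 ≅ Z^6, C_1 ≅ Z^8, C_2 ≅ Z^2.

Boundary ∂_1: C_1 → C_0 sends each edge [p,q] (with p < q) to q − p. For instance
  ∂[v_1,v_4] = [v_4] − [v_1].
As a 6×8 matrix over Z this has rank 5, with invariant factors (1,1,1,1,1).

The boundary map ∂_2: C_2 → C_1 maps a triangle to the signed sum of its edges. For instance
  ∂[v_1,v_2,v_4] = [v_2,v_4] − [v_1,v_4] + [v_1,v_2],
  ∂[v_1,v_3,v_4] = [v_3,v_4] − [v_1,v_4] + [v_1,v_3].
The 8×2 boundary matrix has rank 2 and Smith normal form diag(1,1).

Computing H_k = (kernel of ∂_k) / (image of ∂_{k+1}):

  H_0: rank C_0 − rank ∂_1 = 6 − 5 = 1, and the invariant factors of ∂_1 are all 1, so H_0 ≅ Z.
  H_1: rank ker ∂_1 − rank ∂_2 = (8 − 5) − 2 = 1, and the invariant factors of ∂_2 are all 1, so H_1 ≅ Z.
  H_2: rank ker ∂_2 − rank ∂_3 = (2 − 2) − 0 = 0, and there is no ∂_3, so H_2 ≅ 0.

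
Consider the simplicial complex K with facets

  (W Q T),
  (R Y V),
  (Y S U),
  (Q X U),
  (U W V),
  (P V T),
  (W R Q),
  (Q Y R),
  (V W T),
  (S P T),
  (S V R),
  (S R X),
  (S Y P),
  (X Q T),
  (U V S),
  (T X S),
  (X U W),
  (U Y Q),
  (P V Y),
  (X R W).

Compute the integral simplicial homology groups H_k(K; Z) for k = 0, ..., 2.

Fix the vertex order P < Q < R < S < T < U < V < W < X < Y and write every simplex with vertices in increasing order. Then dim K = 2 and the simplices of K are:

  0-simplices (10): P, Q, R, S, T, U, V, W, X, Y
  1-simplices (30): PS, PT, PV, PY, QR, QT, QU, QW, QX, QY, RS, RV, RW, RX, RY, ST, SU, SV, SX, SY, TV, TW, TX, UV, UW, UX, UY, VW, VY, WX
  2-simplices (20): PST, PSY, PTV, PVY, QRW, QRY, QTW, QTX, QUX, QUY, RSV, RSX, RVY, RWX, STX, SUV, SUY, TVW, UVW, UWX

Hence C_0 ≅ Z^10, C_1 ≅ Z^30, C_2 ≅ Z^20.

The boundary map ∂_1: C_1 → C_0 maps an edge to its endpoints' difference, ∂[p,q] = q − p. For instance
  ∂PV = V − P.
The resulting 10×30 matrix has rank 9, and its Smith normal form has invariant factors (1,1,1,1,1,1,1,1,1).

The boundary map ∂_2: C_2 → C_1 acts by ∂[p,q,r] = [q,r] − [p,r] + [p,q]. For instance
  ∂PVY = VY − PY + PV,
  ∂RWX = WX − RX + RW.
This gives a 30×20 integer matrix of rank 20; reducing to Smith normal form yields diagonal entries (1,1,1,1,1,1,1,1,1,1,1,1,1,1,1,1,1,1,1,2).

Now H_k = ker ∂_k / im ∂_{k+1}, so:

  H_0: rank C_0 − rank ∂_1 = 10 − 9 = 1, and the invariant factors of ∂_1 are all 1, so H_0 ≅ Z.
  H_1: rank ker ∂_1 − rank ∂_2 = (30 − 9) − 20 = 1, and ∂_2 has invariant factor 2 > 1, so H_1 ≅ Z × Z/2.
  H_2: rank ker ∂_2 − rank ∂_3 = (20 − 20) − 0 = 0, and there is no ∂_3, so H_2 ≅ 0.

(K is a triangulation of the Klein bottle.)

H_0 ≅ Z,  H_1 ≅ Z × Z/2,  H_2 = 0.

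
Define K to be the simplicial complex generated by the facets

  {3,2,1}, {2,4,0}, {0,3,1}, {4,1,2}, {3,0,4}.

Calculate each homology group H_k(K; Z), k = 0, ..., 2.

H_0 = Z,  H_1 = Z,  H_2 = 0.

We work with the vertex ordering 0 < 1 < 2 < 3 < 4. The simplices of K, each written with vertices in increasing order, are:

  0-simplices (5): [0], [1], [2], [3], [4]
  1-simplices (10): [0,1], [0,2], [0,3], [0,4], [1,2], [1,3], [1,4], [2,3], [2,4], [3,4]
  2-simplices (5): [0,1,3], [0,2,4], [0,3,4], [1,2,3], [1,2,4]

Hence C_0 ≅ Z^5, C_1 ≅ Z^10, C_2 ≅ Z^5.

Boundary ∂_1: C_1 → C_0 is given by ∂[p,q] = [q] − [p].
As a 5×10 matrix over Z this has rank 4, with invariant factors (1,1,1,1).

The boundary map ∂_2: C_2 → C_1 acts by ∂[p,q,r] = [q,r] − [p,r] + [p,q]. For instance
  ∂[1,2,4] = [2,4] − [1,4] + [1,2],
  ∂[1,2,3] = [2,3] − [1,3] + [1,2].
The resulting 10×5 matrix has rank 5, and its Smith normal form has invariant factors (1,1,1,1,1).

Now H_k = ker ∂_k / im ∂_{k+1}, so:

  H_0: rank C_0 − rank ∂_1 = 5 − 4 = 1, and the invariant factors of ∂_1 are all 1, so H_0 ≅ Z.
  H_1: rank ker ∂_1 − rank ∂_2 = (10 − 4) − 5 = 1, and the invariant factors of ∂_2 are all 1, so H_1 ≅ Z.
  H_2: rank ker ∂_2 − rank ∂_3 = (5 − 5) − 0 = 0, and there is no ∂_3, so H_2 ≅ 0.

(K is a triangulation of the Möbius band.)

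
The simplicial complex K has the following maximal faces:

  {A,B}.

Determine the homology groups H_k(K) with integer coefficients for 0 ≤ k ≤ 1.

Order the vertices as A < B. Listing each simplex with vertices in this order, K has dimension 1 with simplices:

  0-simplices (2): A, B
  1-simplices (1): AB

giving chain groups C_0 ≅ Z^2, C_1 ≅ Z^1.

Boundary ∂_1: C_1 → C_0 is given by ∂[p,q] = [q] − [p].
The resulting 2×1 matrix has rank 1, and its Smith normal form has invariant factors (1).

From H_k ≅ ker(∂_k) / im(∂_{k+1}) we obtain:

  H_0: rank C_0 − rank ∂_1 = 2 − 1 = 1, and the invariant factors of ∂_1 are all 1, so H_0 = Z.
  H_1: rank ker ∂_1 − rank ∂_2 = (1 − 1) − 0 = 0, and there is no ∂_2, so H_1 = 0.

H_0 ≅ Z,  H_1 = 0.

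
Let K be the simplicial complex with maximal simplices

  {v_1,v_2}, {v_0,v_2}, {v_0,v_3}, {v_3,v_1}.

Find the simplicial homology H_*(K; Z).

K has 4 vertices, 4 edges.
rank ∂_0 = 0, rank ∂_1 = 3 ⇒ b_0 = 4 − 0 − 3 = 1; all invariant factors of ∂_1 are 1 so no torsion. So H_0 = Z.
rank ∂_1 = 3, rank ∂_2 = 0 ⇒ b_1 = 4 − 3 − 0 = 1. So H_1 = Z.

H_0 = Z,  H_1 = Z.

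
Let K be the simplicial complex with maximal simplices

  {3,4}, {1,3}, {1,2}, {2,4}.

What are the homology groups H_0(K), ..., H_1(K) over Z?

Take the total order 1 < 2 < 3 < 4 on the vertex set. Then K (dimension 1) consists of the simplices:

  0-simplices (4): [1], [2], [3], [4]
  1-simplices (4): [1,2], [1,3], [2,4], [3,4]

giving chain groups C_0 ≅ Z^4, C_1 ≅ Z^4.

The boundary map ∂_1: C_1 → C_0 sends each edge [p,q] (with p < q) to q − p.
The 4×4 boundary matrix has rank 3 and Smith normal form diag(1,1,1).

Now H_k = ker ∂_k / im ∂_{k+1}, so:

  H_0: rank C_0 − rank ∂_1 = 4 − 3 = 1, and the invariant factors of ∂_1 are all 1, so H_0 = Z.
  H_1: rank ker ∂_1 − rank ∂_2 = (4 − 3) − 0 = 1, and there is no ∂_2, so H_1 = Z.

(K is a triangulation of the circle S^1.)

H_0 ≅ Z,  H_1 ≅ Z.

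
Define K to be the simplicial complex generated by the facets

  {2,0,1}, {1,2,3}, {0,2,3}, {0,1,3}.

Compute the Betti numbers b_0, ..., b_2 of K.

b_0 = 1, b_1 = 0, b_2 = 1.

Fix the vertex order 0 < 1 < 2 < 3 and write every simplex with vertices in increasing order. Then dim K = 2 and the simplices of K are:

  0-simplices (4): [0], [1], [2], [3]
  1-simplices (6): [0,1], [0,2], [0,3], [1,2], [1,3], [2,3]
  2-simplices (4): [0,1,2], [0,1,3], [0,2,3], [1,2,3]

Hence C_0 ≅ Z^4, C_1 ≅ Z^6, C_2 ≅ Z^4.

∂_1: C_1 → C_0 sends each edge [p,q] (with p < q) to q − p.
As a 4×6 matrix over Z this has rank 3, with invariant factors (1,1,1).

Boundary ∂_2: C_2 → C_1 sends each 2-simplex [p,q,r] to [q,r] − [p,r] + [p,q]. For instance
  ∂[1,2,3] = [2,3] − [1,3] + [1,2],
  ∂[0,2,3] = [2,3] − [0,3] + [0,2].
The 6×4 boundary matrix has rank 3 and Smith normal form diag(1,1,1).

From H_k ≅ ker(∂_k) / im(∂_{k+1}) we obtain:

  H_0: rank C_0 − rank ∂_1 = 4 − 3 = 1, and the invariant factors of ∂_1 are all 1, so H_0 = Z.
  H_1: rank ker ∂_1 − rank ∂_2 = (6 − 3) − 3 = 0, and the invariant factors of ∂_2 are all 1, so H_1 = 0.
  H_2: rank ker ∂_2 − rank ∂_3 = (4 − 3) − 0 = 1, and there is no ∂_3, so H_2 = Z.

Hence the Betti numbers are b_0 = 1, b_1 = 0, b_2 = 1.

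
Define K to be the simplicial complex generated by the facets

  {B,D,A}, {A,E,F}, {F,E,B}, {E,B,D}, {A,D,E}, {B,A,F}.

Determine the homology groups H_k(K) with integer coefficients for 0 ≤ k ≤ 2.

Fix the vertex order A < B < D < E < F and write every simplex with vertices in increasing order. Then dim K = 2 and the simplices of K are:

  0-simplices (5): A, B, D, E, F
  1-simplices (9): AB, AD, AE, AF, BD, BE, BF, DE, EF
  2-simplices (6): ABD, ABF, ADE, AEF, BDE, BEF

Hence C_0 ≅ Z^5, C_1 ≅ Z^9, C_2 ≅ Z^6.

The boundary map ∂_1: C_1 → C_0 maps an edge to its endpoints' difference, ∂[p,q] = q − p. For instance
  ∂AD = D − A.
The 5×9 boundary matrix has rank 4 and Smith normal form diag(1,1,1,1).

Boundary ∂_2: C_2 → C_1 maps a triangle to the signed sum of its edges. For instance
  ∂ADE = DE − AE + AD,
  ∂ABF = BF − AF + AB.
This gives a 9×6 integer matrix of rank 5; reducing to Smith normal form yields diagonal entries (1,1,1,1,1).

Now H_k = ker ∂_k / im ∂_{k+1}, so:

  H_0: rank C_0 − rank ∂_1 = 5 − 4 = 1, and the invariant factors of ∂_1 are all 1, so H_0 ≅ Z.
  H_1: rank ker ∂_1 − rank ∂_2 = (9 − 4) − 5 = 0, and the invariant factors of ∂_2 are all 1, so H_1 ≅ 0.
  H_2: rank ker ∂_2 − rank ∂_3 = (6 − 5) − 0 = 1, and there is no ∂_3, so H_2 ≅ Z.

H_0 ≅ Z,  H_1 = 0,  H_2 ≅ Z.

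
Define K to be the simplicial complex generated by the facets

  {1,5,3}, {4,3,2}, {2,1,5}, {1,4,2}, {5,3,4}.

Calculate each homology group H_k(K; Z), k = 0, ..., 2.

H_0 = Z,  H_1 = Z,  H_2 = 0.

Fix the vertex order 1 < 2 < 3 < 4 < 5 and write every simplex with vertices in increasing order. Then dim K = 2 and the simplices of K are:

  0-simplices (5): [1], [2], [3], [4], [5]
  1-simplices (10): [1,2], [1,3], [1,4], [1,5], [2,3], [2,4], [2,5], [3,4], [3,5], [4,5]
  2-simplices (5): [1,2,4], [1,2,5], [1,3,5], [2,3,4], [3,4,5]

so the chain groups are C_0 ≅ Z^5, C_1 ≅ Z^10, C_2 ≅ Z^5.

Boundary ∂_1: C_1 → C_0 is given by ∂[p,q] = [q] − [p]. For instance
  ∂[2,4] = [4] − [2].
The 5×10 boundary matrix has rank 4 and Smith normal form diag(1,1,1,1).

∂_2: C_2 → C_1 sends each 2-simplex [p,q,r] to [q,r] − [p,r] + [p,q]. For instance
  ∂[2,3,4] = [3,4] − [2,4] + [2,3],
  ∂[1,2,4] = [2,4] − [1,4] + [1,2].
The 10×5 boundary matrix has rank 5 and Smith normal form diag(1,1,1,1,1).

From H_k ≅ ker(∂_k) / im(∂_{k+1}) we obtain:

  H_0: rank C_0 − rank ∂_1 = 5 − 4 = 1, and the invariant factors of ∂_1 are all 1, so H_0 ≅ Z.
  H_1: rank ker ∂_1 − rank ∂_2 = (10 − 4) − 5 = 1, and the invariant factors of ∂_2 are all 1, so H_1 ≅ Z.
  H_2: rank ker ∂_2 − rank ∂_3 = (5 − 5) − 0 = 0, and there is no ∂_3, so H_2 ≅ 0.

(K is a triangulation of the Möbius band.)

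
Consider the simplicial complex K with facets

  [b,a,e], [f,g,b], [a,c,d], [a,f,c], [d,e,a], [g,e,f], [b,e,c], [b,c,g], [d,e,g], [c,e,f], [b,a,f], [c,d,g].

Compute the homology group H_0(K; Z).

Order the vertices as a < b < c < d < e < f < g. Listing each simplex with vertices in this order, K has dimension 2 with simplices:

  0-simplices (7): a, b, c, d, e, f, g
  1-simplices (18): ab, ac, ad, ae, af, bc, be, bf, bg, cd, ce, cf, cg, de, dg, ef, eg, fg
  2-simplices (12): abe, abf, acd, acf, ade, bce, bcg, bfg, cdg, cef, deg, efg

giving chain groups C_0 ≅ Z^7, C_1 ≅ Z^18, C_2 ≅ Z^12.

Boundary ∂_1: C_1 → C_0 sends each edge [p,q] (with p < q) to q − p. For instance
  ∂bg = g − b.
This gives a 7×18 integer matrix of rank 6; reducing to Smith normal form yields diagonal entries (1,1,1,1,1,1).

The boundary map ∂_2: C_2 → C_1 sends each 2-simplex [p,q,r] to [q,r] − [p,r] + [p,q]. For instance
  ∂acf = cf − af + ac,
  ∂abf = bf − af + ab.
The resulting 18×12 matrix has rank 12, and its Smith normal form has invariant factors (1,1,1,1,1,1,1,1,1,1,1,2).

Reading off H_k = ker ∂_k / im ∂_{k+1}:

  H_0: rank C_0 − rank ∂_1 = 7 − 6 = 1, and the invariant factors of ∂_1 are all 1, so H_0 ≅ Z.

(K is a triangulation of the real projective plane RP^2.)

H_0 = Z.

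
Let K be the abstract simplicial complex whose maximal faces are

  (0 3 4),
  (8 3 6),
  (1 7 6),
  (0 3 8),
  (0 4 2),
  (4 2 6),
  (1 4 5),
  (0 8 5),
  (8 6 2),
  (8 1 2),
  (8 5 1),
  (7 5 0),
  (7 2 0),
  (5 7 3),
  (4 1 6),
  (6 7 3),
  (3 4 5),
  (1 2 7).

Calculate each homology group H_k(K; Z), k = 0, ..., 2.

We work with the vertex ordering 0 < 1 < 2 < 3 < 4 < 5 < 6 < 7 < 8. The simplices of K, each written with vertices in increasing order, are:

  0-simplices (9): [0], [1], [2], [3], [4], [5], [6], [7], [8]
  1-simplices (27): (27 of them)
  2-simplices (18): [0,2,4], [0,2,7], [0,3,4], [0,3,8], [0,5,7], [0,5,8], [1,2,7], [1,2,8], [1,4,5], [1,4,6], [1,5,8], [1,6,7], [2,4,6], [2,6,8], [3,4,5], [3,5,7], [3,6,7], [3,6,8]

giving chain groups C_0 ≅ Z^9, C_1 ≅ Z^27, C_2 ≅ Z^18.

Boundary ∂_1: C_1 → C_0 sends each edge [p,q] (with p < q) to q − p.
The 9×27 boundary matrix has rank 8 and Smith normal form diag(1,1,1,1,1,1,1,1).

∂_2: C_2 → C_1 sends each 2-simplex [p,q,r] to [q,r] − [p,r] + [p,q]. For instance
  ∂[1,5,8] = [5,8] − [1,8] + [1,5],
  ∂[1,4,5] = [4,5] − [1,5] + [1,4].
As a 27×18 matrix over Z this has rank 18, with invariant factors (1,1,1,1,1,1,1,1,1,1,1,1,1,1,1,1,1,2).

From H_k ≅ ker(∂_k) / im(∂_{k+1}) we obtain:

  H_0: rank C_0 − rank ∂_1 = 9 − 8 = 1, and the invariant factors of ∂_1 are all 1, so H_0 = Z.
  H_1: rank ker ∂_1 − rank ∂_2 = (27 − 8) − 18 = 1, and ∂_2 has invariant factor 2 > 1, so H_1 = Z ⊕ Z/2.
  H_2: rank ker ∂_2 − rank ∂_3 = (18 − 18) − 0 = 0, and there is no ∂_3, so H_2 = 0.

H_0 = Z,  H_1 = Z ⊕ Z/2,  H_2 = 0.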